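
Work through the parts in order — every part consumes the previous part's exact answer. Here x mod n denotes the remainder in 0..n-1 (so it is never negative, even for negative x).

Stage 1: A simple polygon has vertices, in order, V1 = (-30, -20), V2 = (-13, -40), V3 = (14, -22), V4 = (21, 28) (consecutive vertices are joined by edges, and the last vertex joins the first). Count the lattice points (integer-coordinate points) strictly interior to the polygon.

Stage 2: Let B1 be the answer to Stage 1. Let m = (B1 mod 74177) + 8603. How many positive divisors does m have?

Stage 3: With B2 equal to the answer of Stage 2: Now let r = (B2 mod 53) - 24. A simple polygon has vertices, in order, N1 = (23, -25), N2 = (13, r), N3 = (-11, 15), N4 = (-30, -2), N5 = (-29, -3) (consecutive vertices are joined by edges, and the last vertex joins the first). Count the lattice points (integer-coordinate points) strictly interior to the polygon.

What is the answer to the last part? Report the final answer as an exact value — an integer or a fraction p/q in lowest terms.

635

Stage 1: cross terms: (-30*-40 - -13*-20)=940, (-13*-22 - 14*-40)=846, (14*28 - 21*-22)=854, (21*-20 - -30*28)=420; twice the area = |3060| = 3060; area = 1530; boundary points = 1 + 9 + 1 + 3 = 14; strictly interior points = area - boundary/2 + 1 = 1524; answer 1524
Stage 2: B1 = 1524; m = 10127; 10127 = 13 * 19 * 41; number of divisors = (1+1) * (1+1) * (1+1) = 8; answer 8
Stage 3: B2 = 8; r = -16; cross terms: (23*-16 - 13*-25)=-43, (13*15 - -11*-16)=19, (-11*-2 - -30*15)=472, (-30*-3 - -29*-2)=32, (-29*-25 - 23*-3)=794; twice the area = |1274| = 1274; area = 637; boundary points = 1 + 1 + 1 + 1 + 2 = 6; strictly interior points = area - boundary/2 + 1 = 635; answer 635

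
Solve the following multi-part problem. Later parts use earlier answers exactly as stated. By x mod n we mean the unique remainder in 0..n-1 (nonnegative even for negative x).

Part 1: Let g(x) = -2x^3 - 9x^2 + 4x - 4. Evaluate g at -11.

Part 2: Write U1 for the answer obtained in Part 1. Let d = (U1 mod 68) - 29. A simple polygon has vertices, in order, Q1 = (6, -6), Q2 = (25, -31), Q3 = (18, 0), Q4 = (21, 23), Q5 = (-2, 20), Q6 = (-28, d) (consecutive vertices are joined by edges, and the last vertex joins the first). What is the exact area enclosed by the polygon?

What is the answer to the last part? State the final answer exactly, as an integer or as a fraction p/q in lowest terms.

Part 1: -2*(-11)^3 - 9*(-11)^2 + 4*(-11)^1 - 4 = (2662) + (-1089) + (-44) + (-4) = 1525; answer 1525
Part 2: U1 = 1525; d = 0; cross terms: (6*-31 - 25*-6)=-36, (25*0 - 18*-31)=558, (18*23 - 21*0)=414, (21*20 - -2*23)=466, (-2*0 - -28*20)=560, (-28*-6 - 6*0)=168; twice the area = |2130| = 2130; area = 1065; answer 1065

1065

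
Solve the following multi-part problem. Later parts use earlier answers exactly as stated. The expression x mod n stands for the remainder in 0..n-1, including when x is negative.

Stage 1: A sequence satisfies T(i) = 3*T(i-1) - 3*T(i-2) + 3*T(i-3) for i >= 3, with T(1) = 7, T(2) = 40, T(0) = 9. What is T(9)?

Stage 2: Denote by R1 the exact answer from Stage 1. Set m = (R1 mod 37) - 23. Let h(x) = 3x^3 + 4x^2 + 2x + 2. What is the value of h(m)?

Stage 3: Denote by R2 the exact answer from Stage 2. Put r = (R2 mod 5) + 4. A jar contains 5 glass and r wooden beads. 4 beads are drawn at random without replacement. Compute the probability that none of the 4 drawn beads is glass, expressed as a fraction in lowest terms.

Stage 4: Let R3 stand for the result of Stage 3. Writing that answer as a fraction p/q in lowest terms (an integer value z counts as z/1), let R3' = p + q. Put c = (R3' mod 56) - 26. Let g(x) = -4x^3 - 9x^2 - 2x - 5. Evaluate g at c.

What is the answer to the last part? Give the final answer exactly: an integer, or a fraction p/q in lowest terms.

-22292

Stage 1: T(3) = 3*(40) - 3*(7) + 3*(9) = 126; iterating: T(3)=126, T(4)=279, T(5)=579, T(6)=1278, T(7)=2934, T(8)=6705, T(9)=15147; answer 15147
Stage 2: R1 = 15147; m = -9; 3*(-9)^3 + 4*(-9)^2 + 2*(-9)^1 + 2 = (-2187) + (324) + (-18) + (2) = -1879; answer -1879
Stage 3: R2 = -1879; r = 5; total draws C(10,4) = 210; favorable C(5,4) = 5; P = 1/42; answer 1/42
Stage 4: R3 = 1/42; threaded value p + q = 43; c = 17; -4*(17)^3 - 9*(17)^2 - 2*(17)^1 - 5 = (-19652) + (-2601) + (-34) + (-5) = -22292; answer -22292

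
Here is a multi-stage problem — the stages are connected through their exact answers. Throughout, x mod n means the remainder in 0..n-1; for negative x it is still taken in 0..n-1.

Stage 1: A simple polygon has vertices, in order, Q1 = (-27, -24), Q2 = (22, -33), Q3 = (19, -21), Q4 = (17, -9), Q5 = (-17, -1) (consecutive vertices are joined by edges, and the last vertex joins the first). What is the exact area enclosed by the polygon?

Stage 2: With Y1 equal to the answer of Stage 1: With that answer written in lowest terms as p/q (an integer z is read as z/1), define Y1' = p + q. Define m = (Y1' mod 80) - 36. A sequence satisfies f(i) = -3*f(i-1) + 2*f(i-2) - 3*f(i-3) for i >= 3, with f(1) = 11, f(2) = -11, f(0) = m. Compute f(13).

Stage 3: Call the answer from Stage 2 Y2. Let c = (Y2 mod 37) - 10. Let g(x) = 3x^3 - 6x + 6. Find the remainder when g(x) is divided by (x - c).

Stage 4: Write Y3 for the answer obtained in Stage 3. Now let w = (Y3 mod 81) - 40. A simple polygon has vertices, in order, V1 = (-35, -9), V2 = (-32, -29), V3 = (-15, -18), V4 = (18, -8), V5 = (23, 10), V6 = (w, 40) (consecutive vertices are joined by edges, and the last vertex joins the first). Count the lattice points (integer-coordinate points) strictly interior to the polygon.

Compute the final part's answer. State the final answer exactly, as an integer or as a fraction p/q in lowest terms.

2231

Stage 1: cross terms: (-27*-33 - 22*-24)=1419, (22*-21 - 19*-33)=165, (19*-9 - 17*-21)=186, (17*-1 - -17*-9)=-170, (-17*-24 - -27*-1)=381; twice the area = |1981| = 1981; area = 1981/2; answer 1981/2
Stage 2: Y1 = 1981/2; threaded value p + q = 1983; m = 27; f(3) = -3*(-11) + 2*(11) - 3*(27) = -26; iterating: f(3)=-26, f(4)=23, f(5)=-88, f(6)=388, f(7)=-1409, f(8)=5267, f(9)=-19783, f(10)=74110, f(11)=-277697, f(12)=1040660, f(13)=-3899704; answer -3899704
Stage 3: Y2 = -3899704; c = 12; remainder = value at the root: 3*(12)^3 - 6*(12)^1 + 6 = (5184) + (-72) + (6) = 5118; answer 5118
Stage 4: Y3 = 5118; w = -25; cross terms: (-35*-29 - -32*-9)=727, (-32*-18 - -15*-29)=141, (-15*-8 - 18*-18)=444, (18*10 - 23*-8)=364, (23*40 - -25*10)=1170, (-25*-9 - -35*40)=1625; twice the area = |4471| = 4471; area = 4471/2; boundary points = 1 + 1 + 1 + 1 + 6 + 1 = 11; strictly interior points = area - boundary/2 + 1 = 2231; answer 2231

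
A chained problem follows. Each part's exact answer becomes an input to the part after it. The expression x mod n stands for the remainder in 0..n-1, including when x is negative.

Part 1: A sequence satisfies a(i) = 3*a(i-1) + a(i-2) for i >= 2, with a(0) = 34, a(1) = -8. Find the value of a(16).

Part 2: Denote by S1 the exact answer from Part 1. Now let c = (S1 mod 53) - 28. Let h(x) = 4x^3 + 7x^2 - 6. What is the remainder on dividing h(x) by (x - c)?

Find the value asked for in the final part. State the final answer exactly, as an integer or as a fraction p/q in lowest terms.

-2355

Part 1: a(2) = 3*(-8) + 1*(34) = 10; iterating: a(2)=10, a(3)=22, a(4)=76, a(5)=250, a(6)=826, a(7)=2728, a(8)=9010, a(9)=29758, a(10)=98284, a(11)=324610, a(12)=1072114, a(13)=3540952, a(14)=11694970, a(15)=38625862, a(16)=127572556; answer 127572556
Part 2: S1 = 127572556; c = -9; remainder = value at the root: 4*(-9)^3 + 7*(-9)^2 - 6 = (-2916) + (567) + (-6) = -2355; answer -2355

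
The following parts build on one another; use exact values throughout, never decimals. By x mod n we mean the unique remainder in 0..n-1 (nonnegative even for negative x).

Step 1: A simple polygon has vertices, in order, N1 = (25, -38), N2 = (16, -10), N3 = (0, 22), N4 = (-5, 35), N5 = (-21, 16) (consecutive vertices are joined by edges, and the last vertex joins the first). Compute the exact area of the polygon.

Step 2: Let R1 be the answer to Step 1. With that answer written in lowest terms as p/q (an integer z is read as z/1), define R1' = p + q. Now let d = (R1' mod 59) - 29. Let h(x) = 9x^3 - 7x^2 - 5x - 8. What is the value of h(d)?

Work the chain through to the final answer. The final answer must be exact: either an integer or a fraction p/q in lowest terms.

Step 1: cross terms: (25*-10 - 16*-38)=358, (16*22 - 0*-10)=352, (0*35 - -5*22)=110, (-5*16 - -21*35)=655, (-21*-38 - 25*16)=398; twice the area = |1873| = 1873; area = 1873/2; answer 1873/2
Step 2: R1 = 1873/2; threaded value p + q = 1875; d = 17; 9*(17)^3 - 7*(17)^2 - 5*(17)^1 - 8 = (44217) + (-2023) + (-85) + (-8) = 42101; answer 42101

42101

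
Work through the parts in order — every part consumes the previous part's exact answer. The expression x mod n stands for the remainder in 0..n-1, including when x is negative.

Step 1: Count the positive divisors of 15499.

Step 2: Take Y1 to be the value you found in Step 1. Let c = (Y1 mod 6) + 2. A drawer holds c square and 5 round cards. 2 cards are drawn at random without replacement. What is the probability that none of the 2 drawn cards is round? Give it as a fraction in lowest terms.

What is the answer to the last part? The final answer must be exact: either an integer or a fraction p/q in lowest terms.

3/11

Step 1: 15499 = 11 * 1409; number of divisors = (1+1) * (1+1) = 4; answer 4
Step 2: Y1 = 4; c = 6; total draws C(11,2) = 55; favorable C(6,2) = 15; P = 3/11; answer 3/11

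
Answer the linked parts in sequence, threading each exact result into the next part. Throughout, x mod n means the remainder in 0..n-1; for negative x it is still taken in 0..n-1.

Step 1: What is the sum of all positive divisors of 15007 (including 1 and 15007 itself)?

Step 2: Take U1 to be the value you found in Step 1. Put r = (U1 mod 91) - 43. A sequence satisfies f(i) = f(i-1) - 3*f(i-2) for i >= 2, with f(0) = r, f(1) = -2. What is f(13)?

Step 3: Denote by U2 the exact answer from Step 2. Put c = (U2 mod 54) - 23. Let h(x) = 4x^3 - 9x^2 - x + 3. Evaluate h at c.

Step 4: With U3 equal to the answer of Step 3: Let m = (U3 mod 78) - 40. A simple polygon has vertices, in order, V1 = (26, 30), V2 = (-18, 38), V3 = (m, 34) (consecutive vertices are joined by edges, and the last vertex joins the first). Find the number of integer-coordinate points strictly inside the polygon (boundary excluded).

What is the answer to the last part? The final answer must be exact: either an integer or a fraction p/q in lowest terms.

Step 1: 15007 = 43 * 349; sigma = (1 + 43) * (1 + 349) = 44 * 350 = 15400; answer 15400
Step 2: U1 = 15400; r = -22; f(2) = 1*(-2) - 3*(-22) = 64; iterating: f(2)=64, f(3)=70, f(4)=-122, f(5)=-332, f(6)=34, f(7)=1030, f(8)=928, f(9)=-2162, f(10)=-4946, f(11)=1540, f(12)=16378, f(13)=11758; answer 11758
Step 3: U2 = 11758; c = 17; 4*(17)^3 - 9*(17)^2 - 1*(17)^1 + 3 = (19652) + (-2601) + (-17) + (3) = 17037; answer 17037
Step 4: U3 = 17037; m = -7; cross terms: (26*38 - -18*30)=1528, (-18*34 - -7*38)=-346, (-7*30 - 26*34)=-1094; twice the area = |88| = 88; area = 44; boundary points = 4 + 1 + 1 = 6; strictly interior points = area - boundary/2 + 1 = 42; answer 42

42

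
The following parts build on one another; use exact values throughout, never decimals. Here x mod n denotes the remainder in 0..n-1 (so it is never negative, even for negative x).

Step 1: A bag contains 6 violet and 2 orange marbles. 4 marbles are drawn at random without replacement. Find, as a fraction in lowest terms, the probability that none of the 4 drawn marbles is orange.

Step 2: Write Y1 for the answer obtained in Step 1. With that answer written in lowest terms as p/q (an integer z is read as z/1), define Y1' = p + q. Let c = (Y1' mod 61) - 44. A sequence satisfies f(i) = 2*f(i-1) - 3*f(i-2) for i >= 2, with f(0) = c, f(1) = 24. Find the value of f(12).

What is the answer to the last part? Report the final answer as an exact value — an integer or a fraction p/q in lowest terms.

Step 1: total draws C(8,4) = 70; favorable C(6,4) = 15; P = 3/14; answer 3/14
Step 2: Y1 = 3/14; threaded value p + q = 17; c = -27; f(2) = 2*(24) - 3*(-27) = 129; iterating: f(2)=129, f(3)=186, f(4)=-15, f(5)=-588, f(6)=-1131, f(7)=-498, f(8)=2397, f(9)=6288, f(10)=5385, f(11)=-8094, f(12)=-32343; answer -32343

-32343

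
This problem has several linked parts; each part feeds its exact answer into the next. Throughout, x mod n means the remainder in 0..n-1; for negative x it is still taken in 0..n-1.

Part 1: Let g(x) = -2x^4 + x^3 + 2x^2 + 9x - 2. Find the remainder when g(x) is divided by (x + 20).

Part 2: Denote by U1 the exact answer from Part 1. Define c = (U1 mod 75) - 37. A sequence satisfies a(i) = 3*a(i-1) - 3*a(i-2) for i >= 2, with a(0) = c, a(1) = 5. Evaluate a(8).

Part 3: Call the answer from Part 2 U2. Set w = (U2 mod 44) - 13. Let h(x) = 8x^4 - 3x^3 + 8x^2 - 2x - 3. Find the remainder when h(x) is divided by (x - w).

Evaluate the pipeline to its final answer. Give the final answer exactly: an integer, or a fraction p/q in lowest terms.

3083072

Part 1: remainder = value at the root: -2*(-20)^4 + 1*(-20)^3 + 2*(-20)^2 + 9*(-20)^1 - 2 = (-320000) + (-8000) + (800) + (-180) + (-2) = -327382; answer -327382
Part 2: U1 = -327382; c = 31; a(2) = 3*(5) - 3*(31) = -78; iterating: a(2)=-78, a(3)=-249, a(4)=-513, a(5)=-792, a(6)=-837, a(7)=-135, a(8)=2106; answer 2106
Part 3: U2 = 2106; w = 25; remainder = value at the root: 8*(25)^4 - 3*(25)^3 + 8*(25)^2 - 2*(25)^1 - 3 = (3125000) + (-46875) + (5000) + (-50) + (-3) = 3083072; answer 3083072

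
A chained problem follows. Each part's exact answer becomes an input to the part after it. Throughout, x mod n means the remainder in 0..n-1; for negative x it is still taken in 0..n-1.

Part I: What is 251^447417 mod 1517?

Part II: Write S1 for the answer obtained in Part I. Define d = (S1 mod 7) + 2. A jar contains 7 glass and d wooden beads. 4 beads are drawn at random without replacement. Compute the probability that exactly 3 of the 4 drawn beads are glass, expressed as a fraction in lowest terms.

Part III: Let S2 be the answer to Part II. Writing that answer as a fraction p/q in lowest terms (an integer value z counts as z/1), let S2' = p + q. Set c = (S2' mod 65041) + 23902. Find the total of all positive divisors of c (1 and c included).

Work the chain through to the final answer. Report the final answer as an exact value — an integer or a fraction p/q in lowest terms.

55832

Part I: squarings mod 1517: 251^1=251, 251^2=804, 251^4=174, 251^8=1453, 251^16=1062, 251^32=713, 251^64=174, 251^128=1453, 251^256=1062, 251^512=713, 251^1024=174, 251^2048=1453, 251^4096=1062, 251^8192=713, 251^16384=174, 251^32768=1453, 251^65536=1062, 251^131072=713, 251^262144=174; 251^447417 = 251^1 * 251^8 * 251^16 * 251^32 * 251^128 * 251^256 * 251^512 * 251^4096 * 251^16384 * 251^32768 * 251^131072 * 251^262144 = 882 (mod 1517); answer 882
Part II: S1 = 882; d = 2; total draws C(9,4) = 126; favorable C(7,3)*C(2,1) = 70; P = 5/9; answer 5/9
Part III: S2 = 5/9; threaded value p + q = 14; c = 23916; 23916 = 2^2 * 3 * 1993; sigma = (1 + 2 + 4) * (1 + 3) * (1 + 1993) = 7 * 4 * 1994 = 55832; answer 55832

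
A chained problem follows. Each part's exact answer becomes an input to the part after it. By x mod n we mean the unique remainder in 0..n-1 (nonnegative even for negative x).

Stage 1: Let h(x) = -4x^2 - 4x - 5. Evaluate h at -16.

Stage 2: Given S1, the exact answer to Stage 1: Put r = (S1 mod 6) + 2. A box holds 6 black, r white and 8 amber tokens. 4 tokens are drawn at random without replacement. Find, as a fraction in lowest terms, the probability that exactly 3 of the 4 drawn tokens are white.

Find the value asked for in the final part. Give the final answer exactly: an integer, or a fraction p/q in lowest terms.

1/170

Stage 1: -4*(-16)^2 - 4*(-16)^1 - 5 = (-1024) + (64) + (-5) = -965; answer -965
Stage 2: S1 = -965; r = 3; total draws C(17,4) = 2380; favorable C(3,3)*C(14,1) = 14; P = 1/170; answer 1/170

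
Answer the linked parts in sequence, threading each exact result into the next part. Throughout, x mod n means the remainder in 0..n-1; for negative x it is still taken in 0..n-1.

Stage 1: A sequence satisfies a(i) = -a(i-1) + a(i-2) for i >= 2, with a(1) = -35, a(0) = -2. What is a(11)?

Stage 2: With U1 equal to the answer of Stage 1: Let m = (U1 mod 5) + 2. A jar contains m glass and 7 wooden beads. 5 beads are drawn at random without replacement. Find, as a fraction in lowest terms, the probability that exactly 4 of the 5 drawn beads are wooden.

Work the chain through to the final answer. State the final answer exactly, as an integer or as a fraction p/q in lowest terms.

Stage 1: a(2) = -1*(-35) + 1*(-2) = 33; iterating: a(2)=33, a(3)=-68, a(4)=101, a(5)=-169, a(6)=270, a(7)=-439, a(8)=709, a(9)=-1148, a(10)=1857, a(11)=-3005; answer -3005
Stage 2: U1 = -3005; m = 2; total draws C(9,5) = 126; favorable C(7,4)*C(2,1) = 70; P = 5/9; answer 5/9

5/9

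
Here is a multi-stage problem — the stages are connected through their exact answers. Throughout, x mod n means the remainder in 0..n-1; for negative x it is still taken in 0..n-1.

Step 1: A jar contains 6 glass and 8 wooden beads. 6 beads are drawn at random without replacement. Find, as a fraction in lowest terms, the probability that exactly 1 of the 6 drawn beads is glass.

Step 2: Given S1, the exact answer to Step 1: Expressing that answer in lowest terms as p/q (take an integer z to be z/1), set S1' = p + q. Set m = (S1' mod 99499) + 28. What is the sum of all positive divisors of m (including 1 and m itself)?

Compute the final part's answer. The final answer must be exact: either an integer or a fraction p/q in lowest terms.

Step 1: total draws C(14,6) = 3003; favorable C(6,1)*C(8,5) = 336; P = 16/143; answer 16/143
Step 2: S1 = 16/143; threaded value p + q = 159; m = 187; 187 = 11 * 17; sigma = (1 + 11) * (1 + 17) = 12 * 18 = 216; answer 216

216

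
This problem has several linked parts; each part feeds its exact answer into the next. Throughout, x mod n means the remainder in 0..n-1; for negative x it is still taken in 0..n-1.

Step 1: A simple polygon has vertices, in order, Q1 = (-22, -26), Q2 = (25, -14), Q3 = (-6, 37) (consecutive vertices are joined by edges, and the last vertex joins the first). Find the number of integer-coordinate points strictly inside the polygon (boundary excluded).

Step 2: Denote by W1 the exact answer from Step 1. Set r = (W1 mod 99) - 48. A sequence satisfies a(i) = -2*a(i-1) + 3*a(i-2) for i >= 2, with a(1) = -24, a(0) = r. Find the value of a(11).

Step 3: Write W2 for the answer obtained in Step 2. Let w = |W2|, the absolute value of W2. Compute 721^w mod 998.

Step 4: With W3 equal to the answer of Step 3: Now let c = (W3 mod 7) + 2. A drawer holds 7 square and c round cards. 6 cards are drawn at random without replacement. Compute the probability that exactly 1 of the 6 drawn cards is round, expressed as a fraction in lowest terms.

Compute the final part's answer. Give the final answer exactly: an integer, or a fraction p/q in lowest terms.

Step 1: cross terms: (-22*-14 - 25*-26)=958, (25*37 - -6*-14)=841, (-6*-26 - -22*37)=970; twice the area = |2769| = 2769; area = 2769/2; boundary points = 1 + 1 + 1 = 3; strictly interior points = area - boundary/2 + 1 = 1384; answer 1384
Step 2: W1 = 1384; r = 49; a(2) = -2*(-24) + 3*(49) = 195; iterating: a(2)=195, a(3)=-462, a(4)=1509, a(5)=-4404, a(6)=13335, a(7)=-39882, a(8)=119769, a(9)=-359184, a(10)=1077675, a(11)=-3232902; answer -3232902
Step 3: W2 = -3232902; w = 3232902; squarings mod 998: 721^1=721, 721^2=881, 721^4=715, 721^8=249, 721^16=125, 721^32=655, 721^64=883, 721^128=251, 721^256=127, 721^512=161, 721^1024=971, 721^2048=729, 721^4096=505, 721^8192=535, 721^16384=797, 721^32768=481, 721^65536=823, 721^131072=685, 721^262144=165, 721^524288=279, 721^1048576=995, 721^2097152=9; 721^3232902 = 721^2 * 721^4 * 721^128 * 721^1024 * 721^4096 * 721^16384 * 721^65536 * 721^1048576 * 721^2097152 = 939 (mod 998); answer 939
Step 4: W3 = 939; c = 3; total draws C(10,6) = 210; favorable C(3,1)*C(7,5) = 63; P = 3/10; answer 3/10

3/10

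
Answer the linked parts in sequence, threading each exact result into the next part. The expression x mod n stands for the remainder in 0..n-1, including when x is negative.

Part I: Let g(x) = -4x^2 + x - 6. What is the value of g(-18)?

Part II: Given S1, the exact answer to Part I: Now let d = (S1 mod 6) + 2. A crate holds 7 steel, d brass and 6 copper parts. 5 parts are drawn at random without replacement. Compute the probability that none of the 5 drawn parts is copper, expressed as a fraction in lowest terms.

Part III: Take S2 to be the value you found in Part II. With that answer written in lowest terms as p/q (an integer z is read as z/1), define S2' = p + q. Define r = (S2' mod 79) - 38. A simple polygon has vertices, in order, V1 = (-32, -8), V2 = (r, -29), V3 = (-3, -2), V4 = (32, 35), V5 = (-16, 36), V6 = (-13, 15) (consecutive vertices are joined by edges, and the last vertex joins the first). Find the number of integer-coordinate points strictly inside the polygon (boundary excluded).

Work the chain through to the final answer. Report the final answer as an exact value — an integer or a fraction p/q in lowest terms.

Part I: -4*(-18)^2 + 1*(-18)^1 - 6 = (-1296) + (-18) + (-6) = -1320; answer -1320
Part II: S1 = -1320; d = 2; total draws C(15,5) = 3003; favorable C(9,5) = 126; P = 6/143; answer 6/143
Part III: S2 = 6/143; threaded value p + q = 149; r = 32; cross terms: (-32*-29 - 32*-8)=1184, (32*-2 - -3*-29)=-151, (-3*35 - 32*-2)=-41, (32*36 - -16*35)=1712, (-16*15 - -13*36)=228, (-13*-8 - -32*15)=584; twice the area = |3516| = 3516; area = 1758; boundary points = 1 + 1 + 1 + 1 + 3 + 1 = 8; strictly interior points = area - boundary/2 + 1 = 1755; answer 1755

1755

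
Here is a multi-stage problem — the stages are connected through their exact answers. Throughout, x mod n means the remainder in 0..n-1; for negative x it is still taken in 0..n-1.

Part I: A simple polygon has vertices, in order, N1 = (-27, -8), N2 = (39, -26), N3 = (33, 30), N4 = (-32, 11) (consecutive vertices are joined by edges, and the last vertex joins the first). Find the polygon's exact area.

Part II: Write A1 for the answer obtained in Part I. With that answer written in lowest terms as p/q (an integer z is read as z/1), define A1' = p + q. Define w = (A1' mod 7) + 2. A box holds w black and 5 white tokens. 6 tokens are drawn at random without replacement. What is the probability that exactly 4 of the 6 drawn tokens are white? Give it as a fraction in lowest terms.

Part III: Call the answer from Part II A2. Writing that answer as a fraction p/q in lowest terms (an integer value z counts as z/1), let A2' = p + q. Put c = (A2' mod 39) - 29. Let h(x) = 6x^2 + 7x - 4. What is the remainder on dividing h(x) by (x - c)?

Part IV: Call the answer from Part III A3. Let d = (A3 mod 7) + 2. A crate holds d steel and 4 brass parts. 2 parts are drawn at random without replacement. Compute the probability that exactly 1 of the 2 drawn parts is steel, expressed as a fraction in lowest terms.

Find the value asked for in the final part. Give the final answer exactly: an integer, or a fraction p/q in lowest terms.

4/7

Part I: cross terms: (-27*-26 - 39*-8)=1014, (39*30 - 33*-26)=2028, (33*11 - -32*30)=1323, (-32*-8 - -27*11)=553; twice the area = |4918| = 4918; area = 2459; answer 2459
Part II: A1 = 2459; threaded value p + q = 2460; w = 5; total draws C(10,6) = 210; favorable C(5,4)*C(5,2) = 50; P = 5/21; answer 5/21
Part III: A2 = 5/21; threaded value p + q = 26; c = -3; remainder = value at the root: 6*(-3)^2 + 7*(-3)^1 - 4 = (54) + (-21) + (-4) = 29; answer 29
Part IV: A3 = 29; d = 3; total draws C(7,2) = 21; favorable C(3,1)*C(4,1) = 12; P = 4/7; answer 4/7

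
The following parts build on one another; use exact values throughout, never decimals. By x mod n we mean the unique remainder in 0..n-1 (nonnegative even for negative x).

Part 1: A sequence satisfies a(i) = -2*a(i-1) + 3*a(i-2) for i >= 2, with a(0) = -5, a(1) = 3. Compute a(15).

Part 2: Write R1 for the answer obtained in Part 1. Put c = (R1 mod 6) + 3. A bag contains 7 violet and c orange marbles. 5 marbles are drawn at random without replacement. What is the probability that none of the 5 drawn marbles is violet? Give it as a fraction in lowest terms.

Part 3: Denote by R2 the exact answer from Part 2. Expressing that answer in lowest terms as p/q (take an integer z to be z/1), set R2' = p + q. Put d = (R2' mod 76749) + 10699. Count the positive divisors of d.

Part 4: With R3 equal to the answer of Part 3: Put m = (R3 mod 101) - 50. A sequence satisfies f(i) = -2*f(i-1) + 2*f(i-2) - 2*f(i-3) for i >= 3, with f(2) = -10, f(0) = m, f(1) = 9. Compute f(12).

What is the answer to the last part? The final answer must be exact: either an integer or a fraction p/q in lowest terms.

-987264

Part 1: a(2) = -2*(3) + 3*(-5) = -21; iterating: a(2)=-21, a(3)=51, a(4)=-165, a(5)=483, a(6)=-1461, a(7)=4371, a(8)=-13125, a(9)=39363, a(10)=-118101, a(11)=354291, a(12)=-1062885, a(13)=3188643, a(14)=-9565941, a(15)=28697811; answer 28697811
Part 2: R1 = 28697811; c = 6; total draws C(13,5) = 1287; favorable C(6,5) = 6; P = 2/429; answer 2/429
Part 3: R2 = 2/429; threaded value p + q = 431; d = 11130; 11130 = 2 * 3 * 5 * 7 * 53; number of divisors = (1+1) * (1+1) * (1+1) * (1+1) * (1+1) = 32; answer 32
Part 4: R3 = 32; m = -18; f(3) = -2*(-10) + 2*(9) - 2*(-18) = 74; iterating: f(3)=74, f(4)=-186, f(5)=540, f(6)=-1600, f(7)=4652, f(8)=-13584, f(9)=39672, f(10)=-115816, f(11)=338144, f(12)=-987264; answer -987264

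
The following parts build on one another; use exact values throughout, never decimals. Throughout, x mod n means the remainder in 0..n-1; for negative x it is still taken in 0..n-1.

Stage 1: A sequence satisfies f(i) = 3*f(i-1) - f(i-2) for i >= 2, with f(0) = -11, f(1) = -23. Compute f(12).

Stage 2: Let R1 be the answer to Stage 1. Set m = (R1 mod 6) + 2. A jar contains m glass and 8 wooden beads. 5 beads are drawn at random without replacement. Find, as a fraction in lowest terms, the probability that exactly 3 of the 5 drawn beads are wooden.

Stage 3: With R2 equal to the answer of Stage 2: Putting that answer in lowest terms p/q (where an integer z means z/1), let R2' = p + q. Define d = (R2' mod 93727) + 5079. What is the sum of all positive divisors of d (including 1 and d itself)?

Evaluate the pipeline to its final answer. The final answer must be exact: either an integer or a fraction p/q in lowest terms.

11076

Stage 1: f(2) = 3*(-23) - 1*(-11) = -58; iterating: f(2)=-58, f(3)=-151, f(4)=-395, f(5)=-1034, f(6)=-2707, f(7)=-7087, f(8)=-18554, f(9)=-48575, f(10)=-127171, f(11)=-332938, f(12)=-871643; answer -871643
Stage 2: R1 = -871643; m = 3; total draws C(11,5) = 462; favorable C(8,3)*C(3,2) = 168; P = 4/11; answer 4/11
Stage 3: R2 = 4/11; threaded value p + q = 15; d = 5094; 5094 = 2 * 3^2 * 283; sigma = (1 + 2) * (1 + 3 + 9) * (1 + 283) = 3 * 13 * 284 = 11076; answer 11076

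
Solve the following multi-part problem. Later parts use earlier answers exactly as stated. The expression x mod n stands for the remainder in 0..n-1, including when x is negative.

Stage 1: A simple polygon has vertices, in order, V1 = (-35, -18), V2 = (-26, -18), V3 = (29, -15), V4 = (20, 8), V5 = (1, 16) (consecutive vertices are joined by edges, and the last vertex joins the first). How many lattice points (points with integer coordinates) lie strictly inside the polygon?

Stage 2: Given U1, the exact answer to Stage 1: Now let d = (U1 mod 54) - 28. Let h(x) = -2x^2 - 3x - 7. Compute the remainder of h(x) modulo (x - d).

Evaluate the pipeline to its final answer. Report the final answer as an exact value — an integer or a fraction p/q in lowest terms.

Stage 1: cross terms: (-35*-18 - -26*-18)=162, (-26*-15 - 29*-18)=912, (29*8 - 20*-15)=532, (20*16 - 1*8)=312, (1*-18 - -35*16)=542; twice the area = |2460| = 2460; area = 1230; boundary points = 9 + 1 + 1 + 1 + 2 = 14; strictly interior points = area - boundary/2 + 1 = 1224; answer 1224
Stage 2: U1 = 1224; d = 8; remainder = value at the root: -2*(8)^2 - 3*(8)^1 - 7 = (-128) + (-24) + (-7) = -159; answer -159

-159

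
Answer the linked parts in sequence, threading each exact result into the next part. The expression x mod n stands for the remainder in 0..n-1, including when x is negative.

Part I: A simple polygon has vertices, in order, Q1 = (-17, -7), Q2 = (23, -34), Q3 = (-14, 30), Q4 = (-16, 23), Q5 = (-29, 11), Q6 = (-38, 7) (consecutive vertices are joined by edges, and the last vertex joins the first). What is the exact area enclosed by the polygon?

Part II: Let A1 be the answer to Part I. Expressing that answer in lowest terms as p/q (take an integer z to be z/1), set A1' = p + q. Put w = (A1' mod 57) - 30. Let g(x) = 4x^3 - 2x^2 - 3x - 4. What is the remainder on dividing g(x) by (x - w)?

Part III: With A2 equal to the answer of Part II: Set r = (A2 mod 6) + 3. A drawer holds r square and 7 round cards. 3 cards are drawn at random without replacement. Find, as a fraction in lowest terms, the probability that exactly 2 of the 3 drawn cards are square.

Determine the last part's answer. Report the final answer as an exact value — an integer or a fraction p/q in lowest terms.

14/55

Part I: cross terms: (-17*-34 - 23*-7)=739, (23*30 - -14*-34)=214, (-14*23 - -16*30)=158, (-16*11 - -29*23)=491, (-29*7 - -38*11)=215, (-38*-7 - -17*7)=385; twice the area = |2202| = 2202; area = 1101; answer 1101
Part II: A1 = 1101; threaded value p + q = 1102; w = -11; remainder = value at the root: 4*(-11)^3 - 2*(-11)^2 - 3*(-11)^1 - 4 = (-5324) + (-242) + (33) + (-4) = -5537; answer -5537
Part III: A2 = -5537; r = 4; total draws C(11,3) = 165; favorable C(4,2)*C(7,1) = 42; P = 14/55; answer 14/55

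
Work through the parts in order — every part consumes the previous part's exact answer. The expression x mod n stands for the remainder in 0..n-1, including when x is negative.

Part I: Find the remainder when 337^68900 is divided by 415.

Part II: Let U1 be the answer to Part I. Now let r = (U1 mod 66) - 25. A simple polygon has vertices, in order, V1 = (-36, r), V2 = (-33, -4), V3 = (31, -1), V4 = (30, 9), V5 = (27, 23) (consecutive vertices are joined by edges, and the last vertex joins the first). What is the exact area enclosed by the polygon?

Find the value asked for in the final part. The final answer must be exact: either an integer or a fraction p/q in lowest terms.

3685/2

Part I: squarings mod 415: 337^1=337, 337^2=274, 337^4=376, 337^8=276, 337^16=231, 337^32=241, 337^64=396, 337^128=361, 337^256=11, 337^512=121, 337^1024=116, 337^2048=176, 337^4096=266, 337^8192=206, 337^16384=106, 337^32768=31, 337^65536=131; 337^68900 = 337^4 * 337^32 * 337^256 * 337^1024 * 337^2048 * 337^65536 = 121 (mod 415); answer 121
Part II: U1 = 121; r = 30; cross terms: (-36*-4 - -33*30)=1134, (-33*-1 - 31*-4)=157, (31*9 - 30*-1)=309, (30*23 - 27*9)=447, (27*30 - -36*23)=1638; twice the area = |3685| = 3685; area = 3685/2; answer 3685/2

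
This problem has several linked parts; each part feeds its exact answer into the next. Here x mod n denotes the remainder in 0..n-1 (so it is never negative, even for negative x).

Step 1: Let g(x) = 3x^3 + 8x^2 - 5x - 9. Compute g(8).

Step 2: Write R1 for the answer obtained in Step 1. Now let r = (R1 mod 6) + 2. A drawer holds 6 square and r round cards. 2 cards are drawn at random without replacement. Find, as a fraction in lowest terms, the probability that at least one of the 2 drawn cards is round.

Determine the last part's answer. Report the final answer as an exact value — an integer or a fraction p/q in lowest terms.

7/12

Step 1: 3*(8)^3 + 8*(8)^2 - 5*(8)^1 - 9 = (1536) + (512) + (-40) + (-9) = 1999; answer 1999
Step 2: R1 = 1999; r = 3; total draws C(9,2) = 36; complement C(6,2) = 15; favorable 36 - 15 = 21; P = 7/12; answer 7/12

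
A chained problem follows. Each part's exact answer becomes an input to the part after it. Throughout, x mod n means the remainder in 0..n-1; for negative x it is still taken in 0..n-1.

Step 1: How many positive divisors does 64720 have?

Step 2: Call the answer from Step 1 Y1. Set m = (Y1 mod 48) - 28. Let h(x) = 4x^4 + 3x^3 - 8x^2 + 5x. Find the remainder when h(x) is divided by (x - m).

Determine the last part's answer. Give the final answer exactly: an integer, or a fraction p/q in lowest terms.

14296

Step 1: 64720 = 2^4 * 5 * 809; number of divisors = (4+1) * (1+1) * (1+1) = 20; answer 20
Step 2: Y1 = 20; m = -8; remainder = value at the root: 4*(-8)^4 + 3*(-8)^3 - 8*(-8)^2 + 5*(-8)^1 = (16384) + (-1536) + (-512) + (-40) = 14296; answer 14296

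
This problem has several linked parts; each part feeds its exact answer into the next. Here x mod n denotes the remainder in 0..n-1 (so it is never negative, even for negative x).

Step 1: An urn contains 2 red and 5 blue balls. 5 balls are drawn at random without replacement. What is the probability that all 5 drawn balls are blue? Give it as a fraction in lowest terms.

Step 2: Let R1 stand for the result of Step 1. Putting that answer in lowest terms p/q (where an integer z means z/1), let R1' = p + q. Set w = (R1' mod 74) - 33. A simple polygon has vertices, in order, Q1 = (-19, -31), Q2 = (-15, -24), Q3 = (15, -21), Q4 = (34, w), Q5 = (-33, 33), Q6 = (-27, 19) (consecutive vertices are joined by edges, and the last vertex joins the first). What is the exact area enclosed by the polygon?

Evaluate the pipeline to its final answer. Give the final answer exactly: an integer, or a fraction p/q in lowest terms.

Step 1: total draws C(7,5) = 21; favorable C(5,5) = 1; P = 1/21; answer 1/21
Step 2: R1 = 1/21; threaded value p + q = 22; w = -11; cross terms: (-19*-24 - -15*-31)=-9, (-15*-21 - 15*-24)=675, (15*-11 - 34*-21)=549, (34*33 - -33*-11)=759, (-33*19 - -27*33)=264, (-27*-31 - -19*19)=1198; twice the area = |3436| = 3436; area = 1718; answer 1718

1718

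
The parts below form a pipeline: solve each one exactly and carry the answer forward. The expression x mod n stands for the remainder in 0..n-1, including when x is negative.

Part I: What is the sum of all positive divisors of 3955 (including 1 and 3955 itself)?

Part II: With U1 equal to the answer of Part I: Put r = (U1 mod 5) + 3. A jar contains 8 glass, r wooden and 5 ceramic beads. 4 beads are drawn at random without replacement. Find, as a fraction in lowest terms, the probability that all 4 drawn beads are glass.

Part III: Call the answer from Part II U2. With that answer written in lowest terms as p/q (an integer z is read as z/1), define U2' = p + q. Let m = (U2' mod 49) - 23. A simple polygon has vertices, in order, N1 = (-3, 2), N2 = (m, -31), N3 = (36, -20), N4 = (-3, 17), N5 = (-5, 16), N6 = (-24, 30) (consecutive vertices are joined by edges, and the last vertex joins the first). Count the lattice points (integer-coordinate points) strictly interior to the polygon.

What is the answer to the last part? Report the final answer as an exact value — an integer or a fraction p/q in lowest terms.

1076

Part I: 3955 = 5 * 7 * 113; sigma = (1 + 5) * (1 + 7) * (1 + 113) = 6 * 8 * 114 = 5472; answer 5472
Part II: U1 = 5472; r = 5; total draws C(18,4) = 3060; favorable C(8,4) = 70; P = 7/306; answer 7/306
Part III: U2 = 7/306; threaded value p + q = 313; m = -4; cross terms: (-3*-31 - -4*2)=101, (-4*-20 - 36*-31)=1196, (36*17 - -3*-20)=552, (-3*16 - -5*17)=37, (-5*30 - -24*16)=234, (-24*2 - -3*30)=42; twice the area = |2162| = 2162; area = 1081; boundary points = 1 + 1 + 1 + 1 + 1 + 7 = 12; strictly interior points = area - boundary/2 + 1 = 1076; answer 1076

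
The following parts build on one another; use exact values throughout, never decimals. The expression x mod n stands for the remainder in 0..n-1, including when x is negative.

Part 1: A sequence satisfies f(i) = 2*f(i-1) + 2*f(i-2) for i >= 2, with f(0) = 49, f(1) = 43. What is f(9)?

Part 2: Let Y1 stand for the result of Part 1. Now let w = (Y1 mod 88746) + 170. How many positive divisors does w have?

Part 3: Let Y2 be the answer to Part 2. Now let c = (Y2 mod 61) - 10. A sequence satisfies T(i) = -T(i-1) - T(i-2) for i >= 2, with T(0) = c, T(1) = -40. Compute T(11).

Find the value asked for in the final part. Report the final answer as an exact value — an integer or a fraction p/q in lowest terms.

2

Part 1: f(2) = 2*(43) + 2*(49) = 184; iterating: f(2)=184, f(3)=454, f(4)=1276, f(5)=3460, f(6)=9472, f(7)=25864, f(8)=70672, f(9)=193072; answer 193072
Part 2: Y1 = 193072; w = 15750; 15750 = 2 * 3^2 * 5^3 * 7; number of divisors = (1+1) * (2+1) * (3+1) * (1+1) = 48; answer 48
Part 3: Y2 = 48; c = 38; T(2) = -1*(-40) - 1*(38) = 2; iterating: T(2)=2, T(3)=38, T(4)=-40, T(5)=2, T(6)=38, T(7)=-40, T(8)=2, T(9)=38, T(10)=-40, T(11)=2; answer 2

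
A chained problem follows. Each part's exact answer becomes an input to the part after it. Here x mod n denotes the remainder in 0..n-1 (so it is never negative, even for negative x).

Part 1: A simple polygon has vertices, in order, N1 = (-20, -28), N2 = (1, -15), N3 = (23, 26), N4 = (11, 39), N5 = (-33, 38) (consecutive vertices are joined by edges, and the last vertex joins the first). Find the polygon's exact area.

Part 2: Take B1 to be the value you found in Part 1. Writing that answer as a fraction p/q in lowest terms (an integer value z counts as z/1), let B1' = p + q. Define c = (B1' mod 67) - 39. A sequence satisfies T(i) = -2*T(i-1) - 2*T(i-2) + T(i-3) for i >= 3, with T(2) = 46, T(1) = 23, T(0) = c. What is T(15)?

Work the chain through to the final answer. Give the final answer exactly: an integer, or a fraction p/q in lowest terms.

Part 1: cross terms: (-20*-15 - 1*-28)=328, (1*26 - 23*-15)=371, (23*39 - 11*26)=611, (11*38 - -33*39)=1705, (-33*-28 - -20*38)=1684; twice the area = |4699| = 4699; area = 4699/2; answer 4699/2
Part 2: B1 = 4699/2; threaded value p + q = 4701; c = -28; T(3) = -2*(46) - 2*(23) + 1*(-28) = -166; iterating: T(3)=-166, T(4)=263, T(5)=-148, T(6)=-396, T(7)=1351, T(8)=-2058, T(9)=1018, T(10)=3431, T(11)=-10956, T(12)=16068, T(13)=-6793, T(14)=-29506, T(15)=88666; answer 88666

88666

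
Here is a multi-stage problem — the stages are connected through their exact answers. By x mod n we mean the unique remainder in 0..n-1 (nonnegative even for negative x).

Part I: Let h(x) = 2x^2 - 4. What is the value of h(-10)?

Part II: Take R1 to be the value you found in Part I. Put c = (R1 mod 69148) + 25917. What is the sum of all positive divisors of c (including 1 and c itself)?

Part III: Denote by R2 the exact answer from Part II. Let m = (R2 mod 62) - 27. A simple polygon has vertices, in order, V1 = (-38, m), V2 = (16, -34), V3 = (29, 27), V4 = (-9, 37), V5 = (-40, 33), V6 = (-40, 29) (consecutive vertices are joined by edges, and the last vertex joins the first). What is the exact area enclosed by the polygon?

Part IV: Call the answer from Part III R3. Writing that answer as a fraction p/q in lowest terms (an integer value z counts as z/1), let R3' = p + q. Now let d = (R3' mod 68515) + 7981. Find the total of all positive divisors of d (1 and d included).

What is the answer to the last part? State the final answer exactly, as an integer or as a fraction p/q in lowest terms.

30600

Part I: 2*(-10)^2 - 4 = (200) + (-4) = 196; answer 196
Part II: R1 = 196; c = 26113; 26113 is prime, so its only divisors are 1 and 26113; sigma = 1 + 26113 = 26114; answer 26114
Part III: R2 = 26114; m = -15; cross terms: (-38*-34 - 16*-15)=1532, (16*27 - 29*-34)=1418, (29*37 - -9*27)=1316, (-9*33 - -40*37)=1183, (-40*29 - -40*33)=160, (-40*-15 - -38*29)=1702; twice the area = |7311| = 7311; area = 7311/2; answer 7311/2
Part IV: R3 = 7311/2; threaded value p + q = 7313; d = 15294; 15294 = 2 * 3 * 2549; sigma = (1 + 2) * (1 + 3) * (1 + 2549) = 3 * 4 * 2550 = 30600; answer 30600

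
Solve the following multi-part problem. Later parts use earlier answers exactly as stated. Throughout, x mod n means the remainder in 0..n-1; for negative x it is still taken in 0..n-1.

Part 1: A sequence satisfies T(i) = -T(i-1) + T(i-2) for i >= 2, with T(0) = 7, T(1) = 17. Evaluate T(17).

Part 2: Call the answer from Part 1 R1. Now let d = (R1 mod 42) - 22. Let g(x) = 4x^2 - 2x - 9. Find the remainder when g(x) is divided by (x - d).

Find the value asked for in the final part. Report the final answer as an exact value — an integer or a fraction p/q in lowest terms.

Part 1: T(2) = -1*(17) + 1*(7) = -10; iterating: T(2)=-10, T(3)=27, T(4)=-37, T(5)=64, T(6)=-101, T(7)=165, T(8)=-266, T(9)=431, T(10)=-697, T(11)=1128, T(12)=-1825, T(13)=2953, T(14)=-4778, T(15)=7731, T(16)=-12509, T(17)=20240; answer 20240
Part 2: R1 = 20240; d = 16; remainder = value at the root: 4*(16)^2 - 2*(16)^1 - 9 = (1024) + (-32) + (-9) = 983; answer 983

983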